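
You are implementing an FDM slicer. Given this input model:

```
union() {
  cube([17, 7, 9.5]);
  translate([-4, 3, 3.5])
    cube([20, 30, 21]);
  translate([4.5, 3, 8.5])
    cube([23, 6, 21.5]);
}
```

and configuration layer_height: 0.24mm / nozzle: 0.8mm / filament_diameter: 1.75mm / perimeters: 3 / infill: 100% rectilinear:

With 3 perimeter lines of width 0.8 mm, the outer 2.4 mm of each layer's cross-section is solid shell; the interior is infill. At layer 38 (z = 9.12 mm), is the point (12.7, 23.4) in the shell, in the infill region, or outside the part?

At z = 9.12 mm: the cube is present — its section is the full 17×7 rectangle; the cube at (-4, 3) (footprint 20×30) is included at this height; the 23×6 cube at (4.5, 3) contributes its full rectangle; Combining (union): the regions partially overlap (shared area 137.00 mm²), so overlapping operands fuse into one piece — 1 connected region. Overall, the cross-section is a single solid region. The nearest boundary edge runs (16.00, 33.00)→(16.00, 9.00); distance from the point to it = 3.30 mm. The point is inside the cross-section and 3.30 mm from the nearest boundary — more than the 2.4 mm shell width (3 × 0.8), so it's in the infill interior.

infill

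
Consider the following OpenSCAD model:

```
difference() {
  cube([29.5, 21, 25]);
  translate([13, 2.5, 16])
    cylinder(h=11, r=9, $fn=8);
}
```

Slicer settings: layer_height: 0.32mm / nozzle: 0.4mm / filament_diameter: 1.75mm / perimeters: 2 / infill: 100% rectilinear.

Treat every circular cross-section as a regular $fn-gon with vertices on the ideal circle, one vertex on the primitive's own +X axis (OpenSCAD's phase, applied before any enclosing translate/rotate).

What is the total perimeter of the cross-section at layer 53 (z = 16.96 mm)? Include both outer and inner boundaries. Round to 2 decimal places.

At z = 16.96 mm: the 29.5×21 cube contributes its full rectangle (perimeter 101.00 mm); the r=9 cylinder at (13, 2.5) contributes a regular 8-gon of circumradius 9 (perimeter = 2·8·9.000·sin(180°/8) = 55.11 mm); After the difference (first − rest): starting from the 29.5×21 cube, the r=9 cylinder at (13, 2.5) partially overlaps it — only the 156.96 mm² overlap (of its 229.10 mm²) is removed, clipping the outline — boundary = 118.04 mm. Overall, the cross-section is a single solid region. Total boundary length (outer) = 118.04 mm.

118.04 mm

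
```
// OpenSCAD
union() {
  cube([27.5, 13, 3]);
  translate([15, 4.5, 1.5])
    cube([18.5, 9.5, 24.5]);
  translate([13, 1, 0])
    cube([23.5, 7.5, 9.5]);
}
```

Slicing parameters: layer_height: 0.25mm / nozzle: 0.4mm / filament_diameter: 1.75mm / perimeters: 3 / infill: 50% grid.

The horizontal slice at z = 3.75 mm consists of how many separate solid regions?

1

At z = 3.75 mm: the cube is absent (z outside [0, 3]); the 18.5×9.5 cube at (15, 4.5) contributes its full rectangle; the 23.5×7.5 cube at (13, 1) contributes its full rectangle; Taking the union: the regions partially overlap (shared area 74.00 mm²), so overlapping operands fuse into one piece — 1 connected region. The result has 1 disconnected region.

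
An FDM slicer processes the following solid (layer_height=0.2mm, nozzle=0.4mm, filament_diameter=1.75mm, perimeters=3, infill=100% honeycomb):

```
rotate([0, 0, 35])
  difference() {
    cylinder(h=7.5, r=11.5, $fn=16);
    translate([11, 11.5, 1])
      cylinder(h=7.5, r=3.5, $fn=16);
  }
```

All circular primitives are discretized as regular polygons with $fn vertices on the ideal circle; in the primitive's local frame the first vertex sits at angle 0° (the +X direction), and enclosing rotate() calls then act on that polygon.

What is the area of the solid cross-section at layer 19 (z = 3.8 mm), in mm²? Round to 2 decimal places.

404.88 mm²

At z = 3.8 mm: the r=11.5 cylinder contributes a regular 16-gon of circumradius 11.5 (area = (16/2)·11.500²·sin(360°/16) = 404.88 mm²); the r=3.5 cylinder at (11, 11.5) contributes a regular 16-gon of circumradius 3.5 (area = (16/2)·3.500²·sin(360°/16) = 37.50 mm²); Taking the first minus the rest: starting from the r=11.5 cylinder (404.88 mm²), the r=3.5 cylinder at (11, 11.5) misses the remaining region (no effect) — area = 404.88 mm²; (rotated 35° about Z; rotation is an isometry so areas/perimeters/island counts are preserved). Overall, the cross-section is a single solid region. Net area = 404.88 mm².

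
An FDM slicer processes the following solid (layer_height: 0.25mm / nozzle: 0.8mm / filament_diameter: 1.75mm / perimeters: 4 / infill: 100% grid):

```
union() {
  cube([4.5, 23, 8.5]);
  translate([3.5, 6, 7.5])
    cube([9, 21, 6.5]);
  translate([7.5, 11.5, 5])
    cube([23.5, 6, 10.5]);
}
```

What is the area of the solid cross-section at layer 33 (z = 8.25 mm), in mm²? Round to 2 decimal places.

386.50 mm²

At z = 8.25 mm: the cube is present — its section is the full 4.5×23 rectangle (area 103.50 mm²); the 9×21 cube at (3.5, 6) contributes its full rectangle (area 189.00 mm²); the cube at (7.5, 11.5) is present — its section is the full 23.5×6 rectangle (area 141.00 mm²); Combining (union): the regions partially overlap — summed areas 433.50 mm² minus the doubly-counted overlap 47.00 mm² gives 386.50 mm² — area = 386.50 mm². Overall, the cross-section is a single solid region. Net area = 386.50 mm².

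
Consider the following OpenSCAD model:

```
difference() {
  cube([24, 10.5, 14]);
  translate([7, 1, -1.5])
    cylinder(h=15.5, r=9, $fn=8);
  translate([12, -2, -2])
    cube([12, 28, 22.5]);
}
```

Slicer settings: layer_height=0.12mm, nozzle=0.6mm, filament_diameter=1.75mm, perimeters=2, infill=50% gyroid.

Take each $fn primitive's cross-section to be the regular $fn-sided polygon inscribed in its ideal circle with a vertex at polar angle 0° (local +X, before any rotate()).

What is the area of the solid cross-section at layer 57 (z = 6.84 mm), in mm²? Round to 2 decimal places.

21.73 mm²

At z = 6.84 mm: the 24×10.5 cube contributes its full rectangle (area 252.00 mm²); the r=9 cylinder at (7, 1) contributes a regular 8-gon of circumradius 9 (area = (8/2)·9.000²·sin(360°/8) = 229.10 mm²); the 12×28 cube at (12, -2) contributes its full rectangle (area 336.00 mm²); Subtracting the remaining from the first: starting from the 24×10.5 cube (252.00 mm²), the r=9 cylinder at (7, 1) partially overlaps it — only the 125.52 mm² overlap (of its 229.10 mm²) is removed, clipping the outline; the 12×28 cube at (12, -2) partially overlaps it — only the 104.75 mm² overlap (of its 336.00 mm²) is removed, clipping the outline — area = 21.73 mm². Overall, the cross-section is a single solid region. Net area = 21.73 mm².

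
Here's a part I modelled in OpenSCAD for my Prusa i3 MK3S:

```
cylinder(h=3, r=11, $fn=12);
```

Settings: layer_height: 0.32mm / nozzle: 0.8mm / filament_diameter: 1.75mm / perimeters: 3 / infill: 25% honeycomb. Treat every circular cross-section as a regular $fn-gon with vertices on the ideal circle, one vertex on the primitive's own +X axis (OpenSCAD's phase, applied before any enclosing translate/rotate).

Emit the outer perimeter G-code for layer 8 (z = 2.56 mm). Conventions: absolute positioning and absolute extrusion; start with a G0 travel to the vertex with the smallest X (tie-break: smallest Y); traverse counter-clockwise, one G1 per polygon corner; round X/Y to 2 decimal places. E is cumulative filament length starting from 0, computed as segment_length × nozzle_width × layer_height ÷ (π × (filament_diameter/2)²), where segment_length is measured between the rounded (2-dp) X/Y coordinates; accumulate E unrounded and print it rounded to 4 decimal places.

At z = 2.56 mm: the r=11 cylinder gives a regular 12-gon of circumradius 11 (constant along its height). The outline is a single polygon with 12 vertices. Extrusion per mm of travel: 0.8 × 0.32 / (π × 0.875²) = 0.106432. Accumulating E over each segment gives final E = 7.2738.

G0 X-11.00 Y0.00 Z2.56
G1 X-9.53 Y-5.50 E0.6059
G1 X-5.50 Y-9.53 E1.2125
G1 X0.00 Y-11.00 E1.8184
G1 X5.50 Y-9.53 E2.4244
G1 X9.53 Y-5.50 E3.0310
G1 X11.00 Y0.00 E3.6369
G1 X9.53 Y5.50 E4.2428
G1 X5.50 Y9.53 E4.8494
G1 X0.00 Y11.00 E5.4553
G1 X-5.50 Y9.53 E6.0612
G1 X-9.53 Y5.50 E6.6678
G1 X-11.00 Y0.00 E7.2738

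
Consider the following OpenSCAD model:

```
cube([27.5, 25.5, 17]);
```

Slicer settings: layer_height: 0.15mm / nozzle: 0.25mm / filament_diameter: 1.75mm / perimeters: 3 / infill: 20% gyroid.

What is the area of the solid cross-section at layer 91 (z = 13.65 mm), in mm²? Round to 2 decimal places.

701.25 mm²

At z = 13.65 mm: the cube (footprint 27.5×25.5) is included at this height (area 701.25 mm²). Overall, the cross-section is a single solid region. Net area = 701.25 mm².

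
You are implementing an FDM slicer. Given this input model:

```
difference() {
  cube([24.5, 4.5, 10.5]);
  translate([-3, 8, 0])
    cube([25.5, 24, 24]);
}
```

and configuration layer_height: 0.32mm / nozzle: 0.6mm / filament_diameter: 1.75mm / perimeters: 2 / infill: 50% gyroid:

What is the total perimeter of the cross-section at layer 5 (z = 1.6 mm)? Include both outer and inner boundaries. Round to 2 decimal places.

At z = 1.6 mm: the cube (footprint 24.5×4.5) is included at this height (perimeter 58.00 mm); the cube at (-3, 8) is present — its section is the full 25.5×24 rectangle (perimeter 99.00 mm); After the difference (first − rest): starting from the 24.5×4.5 cube, the 25.5×24 cube at (-3, 8) misses the remaining region (no effect) — boundary = 58.00 mm. Overall, the cross-section is a single solid region. Total boundary length (outer) = 58.00 mm.

58.00 mm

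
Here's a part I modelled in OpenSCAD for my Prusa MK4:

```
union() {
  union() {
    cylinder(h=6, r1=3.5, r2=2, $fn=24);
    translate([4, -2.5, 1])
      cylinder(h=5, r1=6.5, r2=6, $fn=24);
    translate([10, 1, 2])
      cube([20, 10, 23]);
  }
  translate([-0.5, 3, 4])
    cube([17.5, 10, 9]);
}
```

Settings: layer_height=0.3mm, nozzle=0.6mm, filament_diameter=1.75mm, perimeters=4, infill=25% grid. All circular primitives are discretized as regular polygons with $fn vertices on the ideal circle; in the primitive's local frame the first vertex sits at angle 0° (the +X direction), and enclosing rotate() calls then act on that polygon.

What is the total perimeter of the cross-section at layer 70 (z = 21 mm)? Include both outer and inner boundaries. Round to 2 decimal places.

60.00 mm

At z = 21 mm: the cone does not reach this height (z outside [0, 6]); the cone at (4, -2.5) does not reach this height (z outside [1, 6]); the cube at (10, 1) is present — its section is the full 20×10 rectangle (perimeter 60.00 mm); Taking the union: only the 20×10 cube at (10, 1) is present, so the union is just that shape — boundary = 60.00 mm; the cube at (-0.5, 3) does not reach this height (z outside [4, 13]); Combining (union): only that combined region is present, so the union is just that shape — boundary = 60.00 mm. Overall, the cross-section is a single solid region. Total boundary length (outer) = 60.00 mm.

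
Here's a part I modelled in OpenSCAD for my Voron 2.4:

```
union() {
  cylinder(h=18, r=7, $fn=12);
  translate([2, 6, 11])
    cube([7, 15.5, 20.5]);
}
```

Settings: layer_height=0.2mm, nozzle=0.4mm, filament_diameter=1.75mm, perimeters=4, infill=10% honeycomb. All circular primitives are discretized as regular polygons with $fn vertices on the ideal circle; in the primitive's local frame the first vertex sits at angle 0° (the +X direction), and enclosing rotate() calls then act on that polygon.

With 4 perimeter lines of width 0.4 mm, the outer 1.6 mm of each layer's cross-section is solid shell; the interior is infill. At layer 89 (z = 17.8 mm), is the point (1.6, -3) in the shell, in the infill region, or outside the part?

infill

At z = 17.8 mm: the cylinder: section is a regular 12-gon, circumradius r=7; the cube at (2, 6) is present — its section is the full 7×15.5 rectangle; Merging all regions: the regions partially overlap (shared area 0.40 mm²), so overlapping operands fuse into one piece — 1 connected region. Overall, the cross-section is a single solid region. The nearest boundary edge runs (3.50, -6.06)→(-0.00, -7.00); distance from the point to it = 3.45 mm. The point is inside the cross-section and 3.45 mm from the nearest boundary — more than the 1.6 mm shell width (4 × 0.4), so it's in the infill interior.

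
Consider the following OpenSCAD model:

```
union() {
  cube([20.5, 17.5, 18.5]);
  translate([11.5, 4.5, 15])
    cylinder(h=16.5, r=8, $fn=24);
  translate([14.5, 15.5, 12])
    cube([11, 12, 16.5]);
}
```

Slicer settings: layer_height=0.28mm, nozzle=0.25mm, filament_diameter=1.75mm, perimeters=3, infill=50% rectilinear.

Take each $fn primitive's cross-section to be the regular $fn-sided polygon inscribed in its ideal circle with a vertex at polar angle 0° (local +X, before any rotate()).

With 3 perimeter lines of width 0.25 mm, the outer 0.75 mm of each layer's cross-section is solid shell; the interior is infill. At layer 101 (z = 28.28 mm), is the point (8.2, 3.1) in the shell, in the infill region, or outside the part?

At z = 28.28 mm: the cube is not intersected at this z (z outside [0, 18.5]); the cylinder at (11.5, 4.5): section is a regular 24-gon, circumradius r=8; the cube at (14.5, 15.5) (footprint 11×12) is included at this height; Taking the union: the 2 present regions are separate (no shared area or edge), so areas and boundary lengths simply add and each stays a separate island — 2 connected regions. Overall, the cross-section has 2 separate islands. The nearest boundary edge runs (4.57, 0.50)→(3.77, 2.43); distance from the point to it = 4.35 mm. (Shell/infill is judged within the island containing the point — the largest one.) The point is inside the cross-section and 4.35 mm from the nearest boundary — more than the 0.75 mm shell width (3 × 0.25), so it's in the infill interior.

infill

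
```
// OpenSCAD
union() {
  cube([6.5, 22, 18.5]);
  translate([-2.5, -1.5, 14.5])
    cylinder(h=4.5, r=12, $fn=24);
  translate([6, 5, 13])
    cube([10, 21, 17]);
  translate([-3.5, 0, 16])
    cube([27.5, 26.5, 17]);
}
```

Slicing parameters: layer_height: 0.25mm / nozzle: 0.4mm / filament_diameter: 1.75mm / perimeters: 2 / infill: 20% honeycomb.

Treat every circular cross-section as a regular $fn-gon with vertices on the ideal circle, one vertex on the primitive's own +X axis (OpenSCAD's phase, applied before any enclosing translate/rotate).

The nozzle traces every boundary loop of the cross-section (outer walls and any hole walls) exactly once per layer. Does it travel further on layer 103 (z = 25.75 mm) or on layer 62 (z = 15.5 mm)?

layer 62 (z = 15.5 mm)

Layer 103 (z = 25.75): the cube is absent (z outside [0, 18.5]); the cylinder at (-2.5, -1.5) does not reach this height (z outside [14.5, 19]); the cube at (6, 5) (footprint 10×21) is included at this height (perimeter 62.00 mm); the cube at (-3.5, 0) (footprint 27.5×26.5) is included at this height (perimeter 108.00 mm); Merging all regions: the 10×21 cube at (6, 5) lies entirely inside the 27.5×26.5 cube at (-3.5, 0), so the union is just the 27.5×26.5 cube at (-3.5, 0) — boundary = 108.00 mm. So its perimeter = 108.00 mm. Layer 62 (z = 15.5): the 6.5×22 cube contributes its full rectangle (perimeter 57.00 mm); the cylinder at (-2.5, -1.5): section is a regular 24-gon, circumradius r=12 (perimeter = 2·24·12.000·sin(180°/24) = 75.18 mm); the cube at (6, 5) (footprint 10×21) is included at this height (perimeter 62.00 mm); the cube at (-3.5, 0) does not reach this height (z outside [16, 33]); Merging all regions: the regions partially overlap (shared area 65.92 mm²), so the edge portions inside another operand are dropped and the merged outline is re-measured after clipping — boundary = 127.12 mm. So its perimeter = 127.12 mm. Layer 62 is larger (127.12 vs 108.00 mm).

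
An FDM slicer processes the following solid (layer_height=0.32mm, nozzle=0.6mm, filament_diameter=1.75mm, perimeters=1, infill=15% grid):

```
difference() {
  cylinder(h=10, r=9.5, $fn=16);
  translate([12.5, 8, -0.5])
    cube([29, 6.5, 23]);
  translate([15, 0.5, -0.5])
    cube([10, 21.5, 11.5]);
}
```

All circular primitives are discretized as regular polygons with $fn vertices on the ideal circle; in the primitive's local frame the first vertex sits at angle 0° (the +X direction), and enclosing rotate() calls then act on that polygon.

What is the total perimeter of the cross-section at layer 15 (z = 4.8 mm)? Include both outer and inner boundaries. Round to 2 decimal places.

At z = 4.8 mm: the r=9.5 cylinder contributes a regular 16-gon of circumradius 9.5 (perimeter = 2·16·9.500·sin(180°/16) = 59.31 mm); the cube at (12.5, 8) is present — its section is the full 29×6.5 rectangle (perimeter 71.00 mm); the cube at (15, 0.5) is present — its section is the full 10×21.5 rectangle (perimeter 63.00 mm); Subtracting the remaining from the first: starting from the r=9.5 cylinder, the 29×6.5 cube at (12.5, 8) misses the remaining region (no effect); the 10×21.5 cube at (15, 0.5) misses the remaining region (no effect) — boundary = 59.31 mm. Overall, the cross-section is a single solid region. Total boundary length (outer) = 59.31 mm.

59.31 mm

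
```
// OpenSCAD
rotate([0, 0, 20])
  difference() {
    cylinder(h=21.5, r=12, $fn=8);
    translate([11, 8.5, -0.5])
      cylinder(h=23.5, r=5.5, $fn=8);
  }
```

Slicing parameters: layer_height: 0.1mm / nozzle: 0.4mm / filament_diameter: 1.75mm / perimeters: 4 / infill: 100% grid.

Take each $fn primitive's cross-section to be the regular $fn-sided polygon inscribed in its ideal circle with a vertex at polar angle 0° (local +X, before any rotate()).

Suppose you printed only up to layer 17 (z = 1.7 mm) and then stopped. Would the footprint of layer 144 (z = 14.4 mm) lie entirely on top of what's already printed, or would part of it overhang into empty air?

entirely on top

Compare the two slices. At z = 1.7: the r=12 cylinder contributes a regular 8-gon of circumradius 12 (area = (8/2)·12.000²·sin(360°/8) = 407.29 mm²); the r=5.5 cylinder at (11, 8.5) contributes a regular 8-gon of circumradius 5.5 (area = (8/2)·5.500²·sin(360°/8) = 85.56 mm²); Taking the first minus the rest: starting from the r=12 cylinder (407.29 mm²), the r=5.5 cylinder at (11, 8.5) partially overlaps it — only the 15.34 mm² overlap (of its 85.56 mm²) is removed, clipping the outline — area = 391.95 mm²; (rotated 20° about Z; rotation is an isometry so areas/perimeters/island counts are preserved). At z = 14.4: the r=12 cylinder contributes a regular 8-gon of circumradius 12 (area = (8/2)·12.000²·sin(360°/8) = 407.29 mm²); the cylinder at (11, 8.5): section is a regular 8-gon, circumradius r=5.5 (area = (8/2)·5.500²·sin(360°/8) = 85.56 mm²); Subtracting the remaining from the first: starting from the r=12 cylinder (407.29 mm²), the r=5.5 cylinder at (11, 8.5) partially overlaps it — only the 15.34 mm² overlap (of its 85.56 mm²) is removed, clipping the outline — area = 391.95 mm²; (rotated 20° about Z; rotation is an isometry so areas/perimeters/island counts are preserved). Checking containment: the cross-section at z = 14.4 is a subset of the cross-section at z = 1.7.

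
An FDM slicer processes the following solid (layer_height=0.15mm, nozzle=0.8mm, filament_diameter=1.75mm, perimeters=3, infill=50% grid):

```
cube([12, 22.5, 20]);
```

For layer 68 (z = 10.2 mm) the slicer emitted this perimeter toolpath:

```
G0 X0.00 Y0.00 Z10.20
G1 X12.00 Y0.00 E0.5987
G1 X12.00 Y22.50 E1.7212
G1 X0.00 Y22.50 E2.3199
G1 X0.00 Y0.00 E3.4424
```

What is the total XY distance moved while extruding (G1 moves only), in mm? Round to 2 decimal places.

Sum the Euclidean lengths of each G1 segment: total = 69.00 mm.

69.00 mm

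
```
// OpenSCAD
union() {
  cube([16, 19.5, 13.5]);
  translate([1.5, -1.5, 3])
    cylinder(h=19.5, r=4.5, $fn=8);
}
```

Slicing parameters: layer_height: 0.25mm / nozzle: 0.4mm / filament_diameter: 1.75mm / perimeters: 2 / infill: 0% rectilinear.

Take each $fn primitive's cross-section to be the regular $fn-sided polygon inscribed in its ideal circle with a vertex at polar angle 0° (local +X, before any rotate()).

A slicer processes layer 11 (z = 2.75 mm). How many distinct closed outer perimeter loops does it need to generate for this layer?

At z = 2.75 mm: the cube (footprint 16×19.5) is included at this height; the cylinder at (1.5, -1.5) is not intersected at this z (z outside [3, 22.5]); Combining (union): only the 16×19.5 cube is present, so the union is just that shape — 1 connected region. The result has 1 disconnected region.

1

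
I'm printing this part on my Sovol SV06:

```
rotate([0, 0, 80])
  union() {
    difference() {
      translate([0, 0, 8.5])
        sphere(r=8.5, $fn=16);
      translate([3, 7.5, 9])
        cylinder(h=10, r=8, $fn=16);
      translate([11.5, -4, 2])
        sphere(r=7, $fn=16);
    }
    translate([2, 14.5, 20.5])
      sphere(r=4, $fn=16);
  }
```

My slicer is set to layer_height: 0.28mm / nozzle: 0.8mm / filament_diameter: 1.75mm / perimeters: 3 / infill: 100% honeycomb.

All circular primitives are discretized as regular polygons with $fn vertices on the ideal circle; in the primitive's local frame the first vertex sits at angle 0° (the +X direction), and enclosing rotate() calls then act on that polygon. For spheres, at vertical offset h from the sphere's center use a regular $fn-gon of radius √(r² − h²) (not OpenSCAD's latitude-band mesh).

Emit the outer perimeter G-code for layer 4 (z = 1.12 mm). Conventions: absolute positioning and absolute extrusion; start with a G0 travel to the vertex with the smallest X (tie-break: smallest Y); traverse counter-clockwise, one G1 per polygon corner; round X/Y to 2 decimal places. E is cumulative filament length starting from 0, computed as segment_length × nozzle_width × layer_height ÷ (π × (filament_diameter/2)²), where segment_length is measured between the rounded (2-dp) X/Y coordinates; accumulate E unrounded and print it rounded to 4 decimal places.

At z = 1.12 mm: the r=8.5 sphere contributes a regular 16-gon of circumradius √(8.5²−7.38²) = 4.217; the cylinder at (3, 7.5) is absent (z outside [9, 19]); the r=7 sphere at (11.5, -4) slices to a regular 16-gon of circumradius 6.944 (√(r²−h²) with h=0.88 from center); Subtracting the remaining from the first: starting from the r=8.5 sphere, the r=7 sphere at (11.5, -4) misses the remaining region (no effect) — 1 connected region; the sphere at (2, 14.5) is not intersected at this z (|z−center|=19.380 > r=4); Taking the union: only that combined region is present, so the union is just that shape — 1 connected region; (whole slice rotated 80° about Z — lengths, areas and connectivity unchanged). The outline is a single polygon with 16 vertices. Extrusion per mm of travel: 0.8 × 0.28 / (π × 0.875²) = 0.093128. Accumulating E over each segment gives final E = 2.4519.

G0 X-4.15 Y0.73 Z1.12
G1 X-4.12 Y-0.91 E0.1528
G1 X-3.45 Y-2.42 E0.3066
G1 X-2.27 Y-3.56 E0.4594
G1 X-0.73 Y-4.15 E0.6130
G1 X0.91 Y-4.12 E0.7657
G1 X2.42 Y-3.45 E0.9196
G1 X3.56 Y-2.27 E1.0724
G1 X4.15 Y-0.73 E1.2260
G1 X4.12 Y0.91 E1.3787
G1 X3.45 Y2.42 E1.5326
G1 X2.27 Y3.56 E1.6854
G1 X0.73 Y4.15 E1.8389
G1 X-0.91 Y4.12 E1.9917
G1 X-2.42 Y3.45 E2.1455
G1 X-3.56 Y2.27 E2.2983
G1 X-4.15 Y0.73 E2.4519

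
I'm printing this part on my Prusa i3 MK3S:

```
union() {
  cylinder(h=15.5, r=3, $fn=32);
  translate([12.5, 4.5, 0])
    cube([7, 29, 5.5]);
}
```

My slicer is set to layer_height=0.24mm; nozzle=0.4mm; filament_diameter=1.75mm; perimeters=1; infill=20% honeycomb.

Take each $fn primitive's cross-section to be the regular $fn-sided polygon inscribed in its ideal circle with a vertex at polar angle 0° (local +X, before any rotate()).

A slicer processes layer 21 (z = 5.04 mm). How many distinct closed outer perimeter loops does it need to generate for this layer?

2

At z = 5.04 mm: the r=3 cylinder contributes a regular 32-gon of circumradius 3; the cube at (12.5, 4.5) is present — its section is the full 7×29 rectangle; Taking the union: the 2 present regions are separate (no shared area or edge), so areas and boundary lengths simply add and each stays a separate island — 2 connected regions. The result has 2 disconnected regions.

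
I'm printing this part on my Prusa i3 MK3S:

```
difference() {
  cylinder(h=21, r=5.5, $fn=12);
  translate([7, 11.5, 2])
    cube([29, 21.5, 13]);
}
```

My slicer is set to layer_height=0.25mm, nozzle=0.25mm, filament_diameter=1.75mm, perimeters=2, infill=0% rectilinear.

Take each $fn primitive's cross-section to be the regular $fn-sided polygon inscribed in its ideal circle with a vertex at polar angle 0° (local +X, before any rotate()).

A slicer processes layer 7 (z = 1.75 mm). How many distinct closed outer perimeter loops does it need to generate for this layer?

1

At z = 1.75 mm: the r=5.5 cylinder contributes a regular 12-gon of circumradius 5.5; the cube at (7, 11.5) does not reach this height (z outside [2, 15]); After the difference (first − rest): none of the subtracted shapes is present at this height, so the r=5.5 cylinder is unchanged — 1 connected region. The result has 1 disconnected region.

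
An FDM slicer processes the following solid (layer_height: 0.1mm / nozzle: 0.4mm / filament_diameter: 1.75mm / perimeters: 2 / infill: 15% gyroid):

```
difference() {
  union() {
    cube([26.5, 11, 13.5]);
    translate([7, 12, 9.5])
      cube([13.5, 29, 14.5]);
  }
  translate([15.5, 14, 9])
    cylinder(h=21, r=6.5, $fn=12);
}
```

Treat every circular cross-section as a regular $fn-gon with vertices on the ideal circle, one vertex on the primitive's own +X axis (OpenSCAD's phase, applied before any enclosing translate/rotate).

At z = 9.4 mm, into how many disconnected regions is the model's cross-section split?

1

At z = 9.4 mm: the cube (footprint 26.5×11) is included at this height; the cube at (7, 12) is not intersected at this z (z outside [9.5, 24]); Taking the union: only the 26.5×11 cube is present, so the union is just that shape — 1 connected region; the r=6.5 cylinder at (15.5, 14) contributes a regular 12-gon of circumradius 6.5; Taking the first minus the rest: starting from the result so far, the r=6.5 cylinder at (15.5, 14) partially overlaps it — only the 26.79 mm² overlap (of its 126.75 mm²) is removed, clipping the outline — 1 connected region. The result has 1 disconnected region.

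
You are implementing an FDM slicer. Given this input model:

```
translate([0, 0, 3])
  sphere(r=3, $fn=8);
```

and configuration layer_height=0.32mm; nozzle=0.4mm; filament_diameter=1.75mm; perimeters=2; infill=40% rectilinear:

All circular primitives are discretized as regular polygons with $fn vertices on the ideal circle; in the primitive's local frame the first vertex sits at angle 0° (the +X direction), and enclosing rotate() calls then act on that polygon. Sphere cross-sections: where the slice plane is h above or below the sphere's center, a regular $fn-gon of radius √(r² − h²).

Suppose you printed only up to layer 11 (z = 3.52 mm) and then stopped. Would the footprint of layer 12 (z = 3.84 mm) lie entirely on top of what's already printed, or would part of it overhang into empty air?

Compare the two slices. At z = 3.52: the r=3 sphere slices to a regular 8-gon of circumradius 2.955 (√(r²−h²) with h=0.52 from center) (area = (8/2)·2.955²·sin(360°/8) = 24.69 mm²). At z = 3.84: the r=3 sphere slices to a regular 8-gon of circumradius 2.880 (√(r²−h²) with h=0.84 from center) (area = (8/2)·2.880²·sin(360°/8) = 23.46 mm²). Checking containment: the cross-section at z = 3.84 is a subset of the cross-section at z = 3.52.

entirely on top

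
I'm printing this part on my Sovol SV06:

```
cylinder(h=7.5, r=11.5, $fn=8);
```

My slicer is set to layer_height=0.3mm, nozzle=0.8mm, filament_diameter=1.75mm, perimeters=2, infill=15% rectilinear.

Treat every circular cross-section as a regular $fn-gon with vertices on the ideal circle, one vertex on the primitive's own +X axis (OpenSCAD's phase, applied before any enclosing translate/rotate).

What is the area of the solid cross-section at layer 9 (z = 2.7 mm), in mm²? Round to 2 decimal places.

At z = 2.7 mm: the cylinder: section is a regular 8-gon, circumradius r=11.5 (area = (8/2)·11.500²·sin(360°/8) = 374.06 mm²). Overall, the cross-section is a single solid region. Net area = 374.06 mm².

374.06 mm²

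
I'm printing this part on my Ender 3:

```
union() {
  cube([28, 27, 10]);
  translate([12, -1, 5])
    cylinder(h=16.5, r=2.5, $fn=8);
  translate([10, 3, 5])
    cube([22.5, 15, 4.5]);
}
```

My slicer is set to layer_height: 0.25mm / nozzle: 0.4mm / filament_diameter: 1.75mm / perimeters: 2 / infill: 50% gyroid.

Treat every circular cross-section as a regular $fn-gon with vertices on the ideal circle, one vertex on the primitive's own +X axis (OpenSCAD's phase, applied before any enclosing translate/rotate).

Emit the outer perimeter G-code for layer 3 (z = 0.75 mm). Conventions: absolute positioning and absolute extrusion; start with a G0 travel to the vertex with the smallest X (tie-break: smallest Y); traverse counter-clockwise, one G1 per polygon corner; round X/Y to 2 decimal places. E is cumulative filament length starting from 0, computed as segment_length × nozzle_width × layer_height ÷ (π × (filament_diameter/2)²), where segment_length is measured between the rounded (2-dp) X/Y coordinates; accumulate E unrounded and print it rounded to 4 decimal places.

At z = 0.75 mm: the cube (footprint 28×27) is included at this height; the cylinder at (12, -1) is not intersected at this z (z outside [5, 21.5]); the cube at (10, 3) is not intersected at this z (z outside [5, 9.5]); Merging all regions: only the 28×27 cube is present, so the union is just that shape — 1 connected region. The outline is a single polygon with 4 vertices. Extrusion per mm of travel: 0.4 × 0.25 / (π × 0.875²) = 0.041575. Accumulating E over each segment gives final E = 4.5733.

G0 X0.00 Y0.00 Z0.75
G1 X28.00 Y0.00 E1.1641
G1 X28.00 Y27.00 E2.2866
G1 X0.00 Y27.00 E3.4507
G1 X0.00 Y0.00 E4.5733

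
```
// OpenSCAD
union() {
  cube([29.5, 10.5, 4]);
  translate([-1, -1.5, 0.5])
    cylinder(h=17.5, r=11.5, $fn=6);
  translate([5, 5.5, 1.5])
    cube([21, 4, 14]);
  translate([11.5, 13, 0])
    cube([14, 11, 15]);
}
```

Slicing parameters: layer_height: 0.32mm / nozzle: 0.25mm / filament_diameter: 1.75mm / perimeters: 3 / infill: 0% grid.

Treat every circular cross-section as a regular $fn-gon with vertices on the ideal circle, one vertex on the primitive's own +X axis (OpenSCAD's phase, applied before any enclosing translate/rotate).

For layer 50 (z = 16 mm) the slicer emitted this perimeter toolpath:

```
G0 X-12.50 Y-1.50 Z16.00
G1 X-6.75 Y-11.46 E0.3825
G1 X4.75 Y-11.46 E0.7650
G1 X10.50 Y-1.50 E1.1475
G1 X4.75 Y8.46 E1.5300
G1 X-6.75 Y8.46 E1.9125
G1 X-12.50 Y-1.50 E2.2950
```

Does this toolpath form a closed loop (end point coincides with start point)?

yes

Start point (G0): (-12.50, -1.50). End point (last G1): the path returns to the start — closed.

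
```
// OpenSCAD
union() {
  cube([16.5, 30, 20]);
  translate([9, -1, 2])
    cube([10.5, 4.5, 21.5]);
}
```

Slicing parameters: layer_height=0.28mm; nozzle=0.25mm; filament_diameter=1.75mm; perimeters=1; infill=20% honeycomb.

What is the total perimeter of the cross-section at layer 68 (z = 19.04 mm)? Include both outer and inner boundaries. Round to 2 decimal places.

At z = 19.04 mm: the cube (footprint 16.5×30) is included at this height (perimeter 93.00 mm); the cube at (9, -1) is present — its section is the full 10.5×4.5 rectangle (perimeter 30.00 mm); Merging all regions: the regions partially overlap (shared area 26.25 mm²), so the edge portions inside another operand are dropped and the merged outline is re-measured after clipping — boundary = 101.00 mm. Overall, the cross-section is a single solid region. Total boundary length (outer) = 101.00 mm.

101.00 mm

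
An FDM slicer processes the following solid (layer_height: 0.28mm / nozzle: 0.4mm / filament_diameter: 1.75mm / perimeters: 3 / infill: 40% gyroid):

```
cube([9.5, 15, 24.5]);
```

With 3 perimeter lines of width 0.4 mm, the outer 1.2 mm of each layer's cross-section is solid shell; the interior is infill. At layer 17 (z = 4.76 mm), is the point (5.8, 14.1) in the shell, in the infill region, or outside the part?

At z = 4.76 mm: the 9.5×15 cube contributes its full rectangle. Overall, the cross-section is a single solid region. The nearest boundary edge runs (9.50, 15.00)→(0.00, 15.00); distance from the point to it = 0.90 mm. The point is inside the cross-section, 0.90 mm from the nearest boundary — within the 1.2 mm shell band (3 × 0.4).

shell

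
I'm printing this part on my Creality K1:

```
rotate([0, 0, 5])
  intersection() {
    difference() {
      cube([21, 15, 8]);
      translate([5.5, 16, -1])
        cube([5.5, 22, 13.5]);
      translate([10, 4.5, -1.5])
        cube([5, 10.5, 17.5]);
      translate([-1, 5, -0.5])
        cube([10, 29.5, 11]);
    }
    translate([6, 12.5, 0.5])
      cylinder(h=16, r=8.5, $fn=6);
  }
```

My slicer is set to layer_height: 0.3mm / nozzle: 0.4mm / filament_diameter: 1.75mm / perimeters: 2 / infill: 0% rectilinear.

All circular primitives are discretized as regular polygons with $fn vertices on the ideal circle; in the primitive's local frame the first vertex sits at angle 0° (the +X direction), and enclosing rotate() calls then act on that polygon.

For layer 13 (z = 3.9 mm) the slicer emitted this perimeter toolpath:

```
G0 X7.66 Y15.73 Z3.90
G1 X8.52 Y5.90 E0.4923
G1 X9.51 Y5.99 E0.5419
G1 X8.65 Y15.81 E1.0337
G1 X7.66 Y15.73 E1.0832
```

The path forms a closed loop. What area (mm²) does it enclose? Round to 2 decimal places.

9.80 mm²

Apply the shoelace formula to the sequence of (X, Y) vertices; enclosed area = 9.80 mm².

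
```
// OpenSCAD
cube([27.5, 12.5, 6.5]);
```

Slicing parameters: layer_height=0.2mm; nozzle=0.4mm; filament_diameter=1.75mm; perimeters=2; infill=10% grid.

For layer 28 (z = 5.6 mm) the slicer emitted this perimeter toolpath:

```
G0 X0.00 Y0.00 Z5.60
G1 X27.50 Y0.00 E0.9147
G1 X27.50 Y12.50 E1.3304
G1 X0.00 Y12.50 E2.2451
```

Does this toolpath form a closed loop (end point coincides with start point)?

no

Start point (G0): (0.00, 0.00). End point (last G1): the path does not return to the start — open.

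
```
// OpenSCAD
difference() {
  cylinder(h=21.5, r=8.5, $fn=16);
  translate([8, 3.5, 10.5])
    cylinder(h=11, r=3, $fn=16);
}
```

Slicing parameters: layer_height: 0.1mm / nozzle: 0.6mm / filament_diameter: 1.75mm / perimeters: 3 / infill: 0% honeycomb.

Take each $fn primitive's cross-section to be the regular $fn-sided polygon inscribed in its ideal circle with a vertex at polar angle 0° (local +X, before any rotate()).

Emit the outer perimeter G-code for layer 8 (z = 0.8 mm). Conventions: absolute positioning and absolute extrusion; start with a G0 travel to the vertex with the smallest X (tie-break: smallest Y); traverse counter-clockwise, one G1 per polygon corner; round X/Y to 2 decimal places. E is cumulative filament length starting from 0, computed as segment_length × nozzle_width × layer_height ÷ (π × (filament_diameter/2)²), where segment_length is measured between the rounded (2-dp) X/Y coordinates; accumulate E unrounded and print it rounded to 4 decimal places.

At z = 0.8 mm: the r=8.5 cylinder gives a regular 16-gon of circumradius 8.5 (constant along its height); the cylinder at (8, 3.5) does not reach this height (z outside [10.5, 21.5]); Taking the first minus the rest: none of the subtracted shapes is present at this height, so the r=8.5 cylinder is unchanged — 1 connected region. The outline is a single polygon with 16 vertices. Extrusion per mm of travel: 0.6 × 0.1 / (π × 0.875²) = 0.024945. Accumulating E over each segment gives final E = 1.3234.

G0 X-8.50 Y0.00 Z0.80
G1 X-7.85 Y-3.25 E0.0827
G1 X-6.01 Y-6.01 E0.1654
G1 X-3.25 Y-7.85 E0.2482
G1 X0.00 Y-8.50 E0.3308
G1 X3.25 Y-7.85 E0.4135
G1 X6.01 Y-6.01 E0.4963
G1 X7.85 Y-3.25 E0.5790
G1 X8.50 Y0.00 E0.6617
G1 X7.85 Y3.25 E0.7444
G1 X6.01 Y6.01 E0.8271
G1 X3.25 Y7.85 E0.9099
G1 X0.00 Y8.50 E0.9925
G1 X-3.25 Y7.85 E1.0752
G1 X-6.01 Y6.01 E1.1580
G1 X-7.85 Y3.25 E1.2407
G1 X-8.50 Y0.00 E1.3234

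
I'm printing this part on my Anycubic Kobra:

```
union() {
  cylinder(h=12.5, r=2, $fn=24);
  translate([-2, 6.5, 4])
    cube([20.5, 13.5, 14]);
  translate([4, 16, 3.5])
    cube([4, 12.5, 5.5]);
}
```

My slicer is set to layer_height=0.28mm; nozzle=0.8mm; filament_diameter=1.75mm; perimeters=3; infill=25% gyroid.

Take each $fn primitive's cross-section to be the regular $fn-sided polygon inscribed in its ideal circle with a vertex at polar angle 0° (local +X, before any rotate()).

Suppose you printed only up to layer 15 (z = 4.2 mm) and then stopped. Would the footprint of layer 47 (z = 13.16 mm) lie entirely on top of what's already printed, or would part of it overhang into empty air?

entirely on top

Compare the two slices. At z = 4.2: the cylinder: section is a regular 24-gon, circumradius r=2 (area = (24/2)·2.000²·sin(360°/24) = 12.42 mm²); the 20.5×13.5 cube at (-2, 6.5) contributes its full rectangle (area 276.75 mm²); the 4×12.5 cube at (4, 16) contributes its full rectangle (area 50.00 mm²); Taking the union: the regions partially overlap — summed areas 339.17 mm² minus the doubly-counted overlap 16.00 mm² gives 323.17 mm² — area = 323.17 mm². At z = 13.16: the cylinder is not intersected at this z (z outside [0, 12.5]); the cube at (-2, 6.5) is present — its section is the full 20.5×13.5 rectangle (area 276.75 mm²); the cube at (4, 16) is absent (z outside [3.5, 9]); Combining (union): only the 20.5×13.5 cube at (-2, 6.5) is present, so the union is just that shape — area = 276.75 mm². Checking containment: the cross-section at z = 13.16 is a subset of the cross-section at z = 4.2.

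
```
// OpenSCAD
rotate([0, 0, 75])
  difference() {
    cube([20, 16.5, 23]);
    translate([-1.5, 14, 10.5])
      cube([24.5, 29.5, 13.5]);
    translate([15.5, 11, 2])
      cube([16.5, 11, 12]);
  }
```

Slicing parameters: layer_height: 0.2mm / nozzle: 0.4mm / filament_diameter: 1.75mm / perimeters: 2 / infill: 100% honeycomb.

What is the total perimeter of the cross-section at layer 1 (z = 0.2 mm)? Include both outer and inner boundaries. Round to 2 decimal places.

At z = 0.2 mm: the cube is present — its section is the full 20×16.5 rectangle (perimeter 73.00 mm); the cube at (-1.5, 14) is absent (z outside [10.5, 24]); the cube at (15.5, 11) is absent (z outside [2, 14]); Subtracting the remaining from the first: none of the subtracted shapes is present at this height, so the 20×16.5 cube is unchanged — boundary = 73.00 mm; (whole slice rotated 75° about Z — lengths, areas and connectivity unchanged). Overall, the cross-section is a single solid region. Total boundary length (outer) = 73.00 mm.

73.00 mm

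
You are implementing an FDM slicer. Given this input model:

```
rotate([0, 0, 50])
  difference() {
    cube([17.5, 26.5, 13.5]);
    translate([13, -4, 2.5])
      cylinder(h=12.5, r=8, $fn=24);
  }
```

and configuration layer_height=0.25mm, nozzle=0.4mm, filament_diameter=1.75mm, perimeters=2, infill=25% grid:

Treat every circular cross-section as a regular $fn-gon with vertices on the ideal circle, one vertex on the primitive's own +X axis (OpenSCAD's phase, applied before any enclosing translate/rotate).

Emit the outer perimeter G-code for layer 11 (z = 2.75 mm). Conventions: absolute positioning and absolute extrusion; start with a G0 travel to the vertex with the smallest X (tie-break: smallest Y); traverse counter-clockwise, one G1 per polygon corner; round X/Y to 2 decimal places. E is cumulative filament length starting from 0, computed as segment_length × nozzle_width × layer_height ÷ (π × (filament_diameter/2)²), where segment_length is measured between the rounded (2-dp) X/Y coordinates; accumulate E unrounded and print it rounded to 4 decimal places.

At z = 2.75 mm: the cube is present — its section is the full 17.5×26.5 rectangle; the r=8 cylinder at (13, -4) contributes a regular 24-gon of circumradius 8; After the difference (first − rest): starting from the 17.5×26.5 cube, the r=8 cylinder at (13, -4) partially overlaps it — only the 35.06 mm² overlap (of its 198.77 mm²) is removed, clipping the outline — 1 connected region; (whole slice rotated 50° about Z — lengths, areas and connectivity unchanged). The outline is a single polygon with 11 vertices. Extrusion per mm of travel: 0.4 × 0.25 / (π × 0.875²) = 0.041575. Accumulating E over each segment gives final E = 3.6249.

G0 X-20.30 Y17.03 Z2.75
G1 X0.00 Y0.00 E1.1016
G1 X3.90 Y4.65 E1.3540
G1 X3.45 Y6.69 E1.4408
G1 X3.54 Y8.78 E1.5278
G1 X4.17 Y10.77 E1.6146
G1 X5.29 Y12.53 E1.7013
G1 X6.83 Y13.94 E1.7881
G1 X8.68 Y14.90 E1.8748
G1 X9.30 Y15.04 E1.9012
G1 X-9.05 Y30.44 E2.8971
G1 X-20.30 Y17.03 E3.6249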